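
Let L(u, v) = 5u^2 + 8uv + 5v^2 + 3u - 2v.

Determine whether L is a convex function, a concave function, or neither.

L is quadratic, so its Hessian is the constant matrix H = [[10, 8], [8, 10]].
det(H) = 36, tr(H) = 20.
det(H) > 0 and tr(H) > 0, so H is positive definite everywhere: convex.

convex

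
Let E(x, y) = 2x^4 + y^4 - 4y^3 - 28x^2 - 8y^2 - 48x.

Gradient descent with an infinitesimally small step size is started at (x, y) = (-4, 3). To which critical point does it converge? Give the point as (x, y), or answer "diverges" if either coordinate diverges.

(-2, 4)

E is separable, so gradient descent decouples: x follows -∂E/∂x, y follows -∂E/∂y.
∂E/∂x = 8(x - 3)(x + 1)(x + 2); at x=-4 this is -336, so x increases.
∂E/∂y = 4y(y - 4)(y + 1); at y=3 this is -48, so y increases.
x converges to its nearest critical value -2 (a local min of the x-part); y converges to 4. The iterate converges to (-2, 4).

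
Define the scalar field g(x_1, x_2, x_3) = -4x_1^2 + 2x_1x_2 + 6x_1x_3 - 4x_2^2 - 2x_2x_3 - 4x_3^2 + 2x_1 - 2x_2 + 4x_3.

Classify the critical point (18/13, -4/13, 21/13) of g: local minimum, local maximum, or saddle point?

The Hessian is constant: H = [[-8, 2, 6], [2, -8, -2], [6, -2, -8]].
Leading principal minors: Δ₁ = -8, Δ₂ = 60, Δ₃ = -208.
The minors alternate sign starting negative (−, +, −), so H is negative definite: a local maximum.

local maximum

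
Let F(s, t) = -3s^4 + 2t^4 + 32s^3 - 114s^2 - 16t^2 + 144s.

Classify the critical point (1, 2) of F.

saddle point

The mixed partial ∂²F/∂s∂t is 0, so the Hessian at any point is diag(F_ss, F_tt) = diag(12(-3s^2 + 16s - 19), 8(3t^2 - 4)).
At (1, 2): H = diag(-72, 64).
The eigenvalues have opposite signs, so H is indefinite: a saddle point.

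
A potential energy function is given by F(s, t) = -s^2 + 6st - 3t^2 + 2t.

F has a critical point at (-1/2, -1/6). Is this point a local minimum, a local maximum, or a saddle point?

The Hessian of F is constant: H = [[-2, 6], [6, -6]].
det(H) = (-2)·(-6) − 6² = -24.
Since det(H) < 0, H is indefinite and the critical point is a saddle point.

saddle point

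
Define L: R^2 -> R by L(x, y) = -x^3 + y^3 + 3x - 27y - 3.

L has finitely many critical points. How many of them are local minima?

1

L separates as a function of x plus a function of y, so ∇L=0 decouples.
∂L/∂x = -3(x - 1)(x + 1) = 0 at x ∈ {-1, 1}; ∂L/∂y = 3(y - 3)(y + 3) = 0 at y ∈ {-3, 3}.
The Hessian is diagonal: diag(L_xx, L_yy). Second derivatives: L_xx(-1)=6, L_xx(1)=-6; L_yy(-3)=-18, L_yy(3)=18.
Local minima occur where both diagonal entries positive: (-1, 3). Count: 1.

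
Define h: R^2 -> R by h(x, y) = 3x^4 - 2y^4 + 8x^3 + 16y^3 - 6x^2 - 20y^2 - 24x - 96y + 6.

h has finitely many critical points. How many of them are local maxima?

h separates as a function of x plus a function of y, so ∇h=0 decouples.
∂h/∂x = 12(x - 1)(x + 1)(x + 2) = 0 at x ∈ {-2, -1, 1}; ∂h/∂y = -8(y - 4)(y - 3)(y + 1) = 0 at y ∈ {-1, 3, 4}.
The Hessian is diagonal: diag(h_xx, h_yy). Second derivatives: h_xx(-2)=36, h_xx(-1)=-24, h_xx(1)=72; h_yy(-1)=-160, h_yy(3)=32, h_yy(4)=-40.
Local maxima occur where both diagonal entries negative: (-1, -1), (-1, 4). Count: 2.

2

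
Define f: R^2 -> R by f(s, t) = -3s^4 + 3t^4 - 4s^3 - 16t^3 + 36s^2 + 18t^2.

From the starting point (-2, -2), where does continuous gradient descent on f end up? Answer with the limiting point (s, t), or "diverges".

(0, 0)

f is separable, so gradient descent decouples: s follows -∂f/∂s, t follows -∂f/∂t.
∂f/∂s = -12s(s - 2)(s + 3); at s=-2 this is -96, so s increases.
∂f/∂t = 12t(t - 3)(t - 1); at t=-2 this is -360, so t increases.
s converges to its nearest critical value 0 (a local min of the s-part); t converges to 0. The iterate converges to (0, 0).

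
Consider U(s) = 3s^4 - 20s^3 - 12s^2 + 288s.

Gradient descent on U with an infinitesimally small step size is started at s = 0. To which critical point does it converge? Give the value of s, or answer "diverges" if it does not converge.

-2

U'(s) = 12(s - 4)(s - 3)(s + 2), so U'(0) = 288.
Gradient descent moves in the -U' direction, i.e. s is decreasing.
The nearest critical point in that direction is s = -2, where U'' = 360 > 0 (a local minimum). The iterate converges there.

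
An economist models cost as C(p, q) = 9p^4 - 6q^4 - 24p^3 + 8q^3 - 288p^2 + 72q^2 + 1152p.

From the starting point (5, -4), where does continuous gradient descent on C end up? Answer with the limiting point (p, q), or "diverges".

diverges

C is separable, so gradient descent decouples: p follows -∂C/∂p, q follows -∂C/∂q.
∂C/∂p = 36(p - 4)(p - 2)(p + 4); at p=5 this is 972, so p decreases.
∂C/∂q = -24q(q - 3)(q + 2); at q=-4 this is 1344, so q decreases.
The q-coordinate has no critical point in that direction and runs off to infinity.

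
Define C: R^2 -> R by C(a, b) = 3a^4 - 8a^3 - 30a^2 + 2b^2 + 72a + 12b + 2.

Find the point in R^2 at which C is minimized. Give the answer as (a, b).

C(a,b) separates as P(a) + Q(b) + 2, so its minimum is min P + min Q + 2.
P'(a) = 12(a - 3)(a - 1)(a + 2) vanishes at a ∈ {-2, 1, 3}; Q'(b) = 4b + 12 vanishes at b ∈ {-3}.
Local minima of P (where P''>0): P(-2)=-152, P(3)=-27. Local minima of Q: Q(-3)=-18.
So the global minimum of C is P(-2) + Q(-3) + 2 = -152 − 18 + 2 = -168, attained at (-2, -3).

(-2, -3)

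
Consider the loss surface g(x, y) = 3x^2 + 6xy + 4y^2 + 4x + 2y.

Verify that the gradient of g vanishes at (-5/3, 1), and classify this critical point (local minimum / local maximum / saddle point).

local minimum

∇g = (6x + 6y + 4, 6x + 8y + 2); substituting (-5/3, 1) gives ∇g = (0, 0), so (-5/3, 1) is indeed a critical point.
The Hessian of g is constant: H = [[6, 6], [6, 8]].
det(H) = 6·8 − 6² = 12.
det(H) > 0 and tr(H) = 14 > 0, so H is positive definite and the point is a local minimum.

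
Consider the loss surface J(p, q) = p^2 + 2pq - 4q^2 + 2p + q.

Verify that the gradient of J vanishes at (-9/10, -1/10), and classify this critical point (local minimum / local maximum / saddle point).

saddle point

∇J = (2p + 2q + 2, 2p - 8q + 1); substituting (-9/10, -1/10) gives ∇J = (0, 0), so (-9/10, -1/10) is indeed a critical point.
The Hessian of J is constant: H = [[2, 2], [2, -8]].
det(H) = 2·(-8) − 2² = -20.
Since det(H) < 0, H is indefinite and the critical point is a saddle point.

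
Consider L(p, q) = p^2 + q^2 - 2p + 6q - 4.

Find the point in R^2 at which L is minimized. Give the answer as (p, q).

(1, -3)

L(p,q) separates as A(p) + B(q) − 4, so its minimum is min A + min B − 4.
A'(p) = 2p - 2 vanishes at p ∈ {1}; B'(q) = 2q + 6 vanishes at q ∈ {-3}.
Local minima of A (where A''>0): A(1)=-1. Local minima of B: B(-3)=-9.
So the global minimum of L is A(1) + B(-3) − 4 = -1 − 9 − 4 = -14, attained at (1, -3).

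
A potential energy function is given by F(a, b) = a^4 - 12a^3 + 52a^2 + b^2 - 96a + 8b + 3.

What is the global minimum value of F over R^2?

F(a,b) separates as P(a) + Q(b) + 3, so its minimum is min P + min Q + 3.
P'(a) = 4(a - 4)(a - 3)(a - 2) vanishes at a ∈ {2, 3, 4}; Q'(b) = 2b + 8 vanishes at b ∈ {-4}.
Local minima of P (where P''>0): P(2)=-64, P(4)=-64. Local minima of Q: Q(-4)=-16.
So the global minimum of F is P(2) + Q(-4) + 3 = -64 − 16 + 3 = -77, attained at (2, -4).

-77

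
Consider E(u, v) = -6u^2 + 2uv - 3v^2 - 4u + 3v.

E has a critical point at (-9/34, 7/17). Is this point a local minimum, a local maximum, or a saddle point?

The Hessian of E is constant: H = [[-12, 2], [2, -6]].
det(H) = (-12)·(-6) − 2² = 68.
det(H) > 0 and tr(H) = -18 < 0, so H is negative definite and the point is a local maximum.

local maximum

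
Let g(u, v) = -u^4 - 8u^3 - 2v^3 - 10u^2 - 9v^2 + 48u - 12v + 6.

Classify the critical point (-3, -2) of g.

The mixed partial ∂²g/∂u∂v is 0, so the Hessian at any point is diag(g_uu, g_vv) = diag(-4(3u^2 + 12u + 5), -6(2v + 3)).
At (-3, -2): H = diag(16, 6).
Both eigenvalues are positive, so H is positive definite: a local minimum.

local minimum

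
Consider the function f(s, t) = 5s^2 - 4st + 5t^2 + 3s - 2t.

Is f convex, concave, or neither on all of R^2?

convex

f is quadratic, so its Hessian is the constant matrix H = [[10, -4], [-4, 10]].
det(H) = 84, tr(H) = 20.
det(H) > 0 and tr(H) > 0, so H is positive definite everywhere: convex.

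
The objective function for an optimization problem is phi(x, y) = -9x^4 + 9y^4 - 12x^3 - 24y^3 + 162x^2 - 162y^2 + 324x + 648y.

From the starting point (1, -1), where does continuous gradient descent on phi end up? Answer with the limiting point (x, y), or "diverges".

phi is separable, so gradient descent decouples: x follows -∂phi/∂x, y follows -∂phi/∂y.
∂phi/∂x = -36(x - 3)(x + 1)(x + 3); at x=1 this is 576, so x decreases.
∂phi/∂y = 36(y - 3)(y - 2)(y + 3); at y=-1 this is 864, so y decreases.
x converges to its nearest critical value -1 (a local min of the x-part); y converges to -3. The iterate converges to (-1, -3).

(-1, -3)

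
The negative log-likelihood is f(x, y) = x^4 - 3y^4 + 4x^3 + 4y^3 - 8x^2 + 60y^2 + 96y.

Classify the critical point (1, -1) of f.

local minimum

The mixed partial ∂²f/∂x∂y is 0, so the Hessian at any point is diag(f_xx, f_yy) = diag(4(3x^2 + 6x - 4), 12(-3y^2 + 2y + 10)).
At (1, -1): H = diag(20, 60).
Both eigenvalues are positive, so H is positive definite: a local minimum.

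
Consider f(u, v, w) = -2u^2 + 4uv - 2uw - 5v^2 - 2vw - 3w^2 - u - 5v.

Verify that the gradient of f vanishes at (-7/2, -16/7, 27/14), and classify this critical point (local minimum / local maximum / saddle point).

local maximum

∇f = (-4u + 4v - 2w - 1, 4u - 10v - 2w - 5, -2u - 2v - 6w); substituting (-7/2, -16/7, 27/14) gives ∇f = (0, 0, 0), so (-7/2, -16/7, 27/14) is indeed a critical point.
The Hessian is constant: H = [[-4, 4, -2], [4, -10, -2], [-2, -2, -6]].
Leading principal minors: Δ₁ = -4, Δ₂ = 24, Δ₃ = -56.
The minors alternate sign starting negative (−, +, −), so H is negative definite: a local maximum.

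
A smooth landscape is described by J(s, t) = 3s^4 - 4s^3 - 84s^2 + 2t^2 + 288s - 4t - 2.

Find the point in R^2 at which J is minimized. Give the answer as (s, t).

(-4, 1)

J(s,t) separates as P(s) + Q(t) − 2, so its minimum is min P + min Q − 2.
P'(s) = 12(s - 3)(s - 2)(s + 4) vanishes at s ∈ {-4, 2, 3}; Q'(t) = 4(t - 1) vanishes at t ∈ {1}.
Local minima of P (where P''>0): P(-4)=-1472, P(3)=243. Local minima of Q: Q(1)=-2.
So the global minimum of J is P(-4) + Q(1) − 2 = -1472 − 2 − 2 = -1476, attained at (-4, 1).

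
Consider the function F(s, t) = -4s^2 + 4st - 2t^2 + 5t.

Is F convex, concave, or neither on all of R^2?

concave

F is quadratic, so its Hessian is the constant matrix H = [[-8, 4], [4, -4]].
det(H) = 16, tr(H) = -12.
det(H) > 0 and tr(H) < 0, so H is negative definite everywhere: concave.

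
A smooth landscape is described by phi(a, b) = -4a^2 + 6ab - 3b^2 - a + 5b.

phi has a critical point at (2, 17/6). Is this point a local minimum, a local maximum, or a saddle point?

local maximum

The Hessian of phi is constant: H = [[-8, 6], [6, -6]].
det(H) = (-8)·(-6) − 6² = 12.
det(H) > 0 and tr(H) = -14 < 0, so H is negative definite and the point is a local maximum.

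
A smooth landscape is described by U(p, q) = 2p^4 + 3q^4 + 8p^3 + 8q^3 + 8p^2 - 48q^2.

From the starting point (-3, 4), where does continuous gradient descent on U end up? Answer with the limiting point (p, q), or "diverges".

(-2, 2)

U is separable, so gradient descent decouples: p follows -∂U/∂p, q follows -∂U/∂q.
∂U/∂p = 8p(p + 1)(p + 2); at p=-3 this is -48, so p increases.
∂U/∂q = 12q(q - 2)(q + 4); at q=4 this is 768, so q decreases.
p converges to its nearest critical value -2 (a local min of the p-part); q converges to 2. The iterate converges to (-2, 2).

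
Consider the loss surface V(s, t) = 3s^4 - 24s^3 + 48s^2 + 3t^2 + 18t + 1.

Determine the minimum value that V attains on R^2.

-26

V(s,t) separates as P(s) + Q(t) + 1, so its minimum is min P + min Q + 1.
P'(s) = 12s(s - 4)(s - 2) vanishes at s ∈ {0, 2, 4}; Q'(t) = 6(t + 3) vanishes at t ∈ {-3}.
Local minima of P (where P''>0): P(0)=0, P(4)=0. Local minima of Q: Q(-3)=-27.
So the global minimum of V is P(0) + Q(-3) + 1 = 0 − 27 + 1 = -26, attained at (0, -3).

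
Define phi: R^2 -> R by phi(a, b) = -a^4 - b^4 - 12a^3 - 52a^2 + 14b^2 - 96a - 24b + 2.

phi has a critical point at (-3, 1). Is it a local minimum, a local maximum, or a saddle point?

The mixed partial ∂²phi/∂a∂b is 0, so the Hessian at any point is diag(phi_aa, phi_bb) = diag(-4(3a^2 + 18a + 26), 4(-3b^2 + 7)).
At (-3, 1): H = diag(4, 16).
Both eigenvalues are positive, so H is positive definite: a local minimum.

local minimum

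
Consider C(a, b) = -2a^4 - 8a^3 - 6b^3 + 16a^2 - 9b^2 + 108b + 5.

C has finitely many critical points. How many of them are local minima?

1

C separates as a function of a plus a function of b, so ∇C=0 decouples.
∂C/∂a = -8a(a - 1)(a + 4) = 0 at a ∈ {-4, 0, 1}; ∂C/∂b = -18(b - 2)(b + 3) = 0 at b ∈ {-3, 2}.
The Hessian is diagonal: diag(C_aa, C_bb). Second derivatives: C_aa(-4)=-160, C_aa(0)=32, C_aa(1)=-40; C_bb(-3)=90, C_bb(2)=-90.
Local minima occur where both diagonal entries positive: (0, -3). Count: 1.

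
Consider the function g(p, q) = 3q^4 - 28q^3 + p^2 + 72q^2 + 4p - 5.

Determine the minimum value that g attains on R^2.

-9

g(p,q) separates as A(p) + B(q) − 5, so its minimum is min A + min B − 5.
A'(p) = 2p + 4 vanishes at p ∈ {-2}; B'(q) = 12q(q - 4)(q - 3) vanishes at q ∈ {0, 3, 4}.
Local minima of A (where A''>0): A(-2)=-4. Local minima of B: B(0)=0, B(4)=128.
So the global minimum of g is A(-2) + B(0) − 5 = -4 + 0 − 5 = -9, attained at (-2, 0).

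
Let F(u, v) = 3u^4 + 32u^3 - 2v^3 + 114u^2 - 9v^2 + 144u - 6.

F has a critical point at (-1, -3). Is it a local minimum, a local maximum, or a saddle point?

local minimum

The mixed partial ∂²F/∂u∂v is 0, so the Hessian at any point is diag(F_uu, F_vv) = diag(12(3u^2 + 16u + 19), -6(2v + 3)).
At (-1, -3): H = diag(72, 18).
Both eigenvalues are positive, so H is positive definite: a local minimum.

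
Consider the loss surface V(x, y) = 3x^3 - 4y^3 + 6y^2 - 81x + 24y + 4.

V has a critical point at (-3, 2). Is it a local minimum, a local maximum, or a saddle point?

local maximum

The mixed partial ∂²V/∂x∂y is 0, so the Hessian at any point is diag(V_xx, V_yy) = diag(18x, 12(-2y + 1)).
At (-3, 2): H = diag(-54, -36).
Both eigenvalues are negative, so H is negative definite: a local maximum.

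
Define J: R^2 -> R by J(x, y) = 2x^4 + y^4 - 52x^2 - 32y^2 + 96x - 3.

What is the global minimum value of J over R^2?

-963

J(x,y) separates as P(x) + Q(y) − 3, so its minimum is min P + min Q − 3.
P'(x) = 8(x - 3)(x - 1)(x + 4) vanishes at x ∈ {-4, 1, 3}; Q'(y) = 4y(y - 4)(y + 4) vanishes at y ∈ {-4, 0, 4}.
Local minima of P (where P''>0): P(-4)=-704, P(3)=-18. Local minima of Q: Q(-4)=-256, Q(4)=-256.
So the global minimum of J is P(-4) + Q(-4) − 3 = -704 − 256 − 3 = -963, attained at (-4, -4).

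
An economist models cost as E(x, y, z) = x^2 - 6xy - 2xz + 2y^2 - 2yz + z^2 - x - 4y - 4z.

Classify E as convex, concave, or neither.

neither

E is quadratic, so its Hessian is the constant matrix H = [[2, -6, -2], [-6, 4, -2], [-2, -2, 2]].
Leading principal minors: 2, -28, -128.
Neither pattern holds ⇒ H is indefinite ⇒ neither convex nor concave.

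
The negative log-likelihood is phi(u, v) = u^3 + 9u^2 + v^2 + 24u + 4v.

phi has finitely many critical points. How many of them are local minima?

1

phi separates as a function of u plus a function of v, so ∇phi=0 decouples.
∂phi/∂u = 3(u + 2)(u + 4) = 0 at u ∈ {-4, -2}; ∂phi/∂v = 2(v + 2) = 0 at v ∈ {-2}.
The Hessian is diagonal: diag(phi_uu, phi_vv). Second derivatives: phi_uu(-4)=-6, phi_uu(-2)=6; phi_vv(-2)=2.
Local minima occur where both diagonal entries positive: (-2, -2). Count: 1.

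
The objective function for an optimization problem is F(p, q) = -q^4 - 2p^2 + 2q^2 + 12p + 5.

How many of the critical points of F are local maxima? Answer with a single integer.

2

F separates as a function of p plus a function of q, so ∇F=0 decouples.
∂F/∂p = -4(p - 3) = 0 at p ∈ {3}; ∂F/∂q = -4q(q - 1)(q + 1) = 0 at q ∈ {-1, 0, 1}.
The Hessian is diagonal: diag(F_pp, F_qq). Second derivatives: F_pp(3)=-4; F_qq(-1)=-8, F_qq(0)=4, F_qq(1)=-8.
Local maxima occur where both diagonal entries negative: (3, -1), (3, 1). Count: 2.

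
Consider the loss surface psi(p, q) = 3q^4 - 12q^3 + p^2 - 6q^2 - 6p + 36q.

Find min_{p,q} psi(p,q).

-36

psi(p,q) separates as A(p) + B(q), so its minimum is min A + min B.
A'(p) = 2p - 6 vanishes at p ∈ {3}; B'(q) = 12(q - 3)(q - 1)(q + 1) vanishes at q ∈ {-1, 1, 3}.
Local minima of A (where A''>0): A(3)=-9. Local minima of B: B(-1)=-27, B(3)=-27.
So the global minimum of psi is A(3) + B(-1) = -9 − 27 = -36, attained at (3, -1).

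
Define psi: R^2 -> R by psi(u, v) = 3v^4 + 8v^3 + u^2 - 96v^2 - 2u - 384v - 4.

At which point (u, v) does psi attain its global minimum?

(1, 4)

psi(u,v) separates as P(u) + Q(v) − 4, so its minimum is min P + min Q − 4.
P'(u) = 2u - 2 vanishes at u ∈ {1}; Q'(v) = 12(v - 4)(v + 2)(v + 4) vanishes at v ∈ {-4, -2, 4}.
Local minima of P (where P''>0): P(1)=-1. Local minima of Q: Q(-4)=256, Q(4)=-1792.
So the global minimum of psi is P(1) + Q(4) − 4 = -1 − 1792 − 4 = -1797, attained at (1, 4).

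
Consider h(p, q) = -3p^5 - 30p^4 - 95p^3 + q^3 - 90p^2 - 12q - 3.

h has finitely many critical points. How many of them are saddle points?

h separates as a function of p plus a function of q, so ∇h=0 decouples.
∂h/∂p = -15p(p + 1)(p + 3)(p + 4) = 0 at p ∈ {-4, -3, -1, 0}; ∂h/∂q = 3(q - 2)(q + 2) = 0 at q ∈ {-2, 2}.
The Hessian is diagonal: diag(h_pp, h_qq). Second derivatives: h_pp(-4)=180, h_pp(-3)=-90, h_pp(-1)=90, h_pp(0)=-180; h_qq(-2)=-12, h_qq(2)=12.
Saddle points occur where the two diagonal entries have opposite signs: (-4, -2), (-3, 2), (-1, -2), (0, 2). Count: 4.

4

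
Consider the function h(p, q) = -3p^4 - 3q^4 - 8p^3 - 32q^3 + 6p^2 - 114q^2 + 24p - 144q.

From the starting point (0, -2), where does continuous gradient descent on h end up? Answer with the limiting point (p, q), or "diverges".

h is separable, so gradient descent decouples: p follows -∂h/∂p, q follows -∂h/∂q.
∂h/∂p = -12(p - 1)(p + 1)(p + 2); at p=0 this is 24, so p decreases.
∂h/∂q = -12(q + 1)(q + 3)(q + 4); at q=-2 this is 24, so q decreases.
p converges to its nearest critical value -1 (a local min of the p-part); q converges to -3. The iterate converges to (-1, -3).

(-1, -3)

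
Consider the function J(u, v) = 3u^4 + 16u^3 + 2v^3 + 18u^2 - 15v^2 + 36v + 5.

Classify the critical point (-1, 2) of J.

The mixed partial ∂²J/∂u∂v is 0, so the Hessian at any point is diag(J_uu, J_vv) = diag(12(3u^2 + 8u + 3), 6(2v - 5)).
At (-1, 2): H = diag(-24, -6).
Both eigenvalues are negative, so H is negative definite: a local maximum.

local maximum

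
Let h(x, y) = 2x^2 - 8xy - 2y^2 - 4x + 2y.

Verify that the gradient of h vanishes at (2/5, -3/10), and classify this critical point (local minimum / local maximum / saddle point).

saddle point

∇h = (4x - 8y - 4, -8x - 4y + 2); substituting (2/5, -3/10) gives ∇h = (0, 0), so (2/5, -3/10) is indeed a critical point.
The Hessian of h is constant: H = [[4, -8], [-8, -4]].
det(H) = 4·(-4) − (-8)² = -80.
Since det(H) < 0, H is indefinite and the critical point is a saddle point.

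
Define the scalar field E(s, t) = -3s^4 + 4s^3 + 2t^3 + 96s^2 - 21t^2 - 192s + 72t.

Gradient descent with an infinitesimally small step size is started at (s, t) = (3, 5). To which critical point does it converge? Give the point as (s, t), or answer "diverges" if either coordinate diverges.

E is separable, so gradient descent decouples: s follows -∂E/∂s, t follows -∂E/∂t.
∂E/∂s = -12(s - 4)(s - 1)(s + 4); at s=3 this is 168, so s decreases.
∂E/∂t = 6(t - 4)(t - 3); at t=5 this is 12, so t decreases.
s converges to its nearest critical value 1 (a local min of the s-part); t converges to 4. The iterate converges to (1, 4).

(1, 4)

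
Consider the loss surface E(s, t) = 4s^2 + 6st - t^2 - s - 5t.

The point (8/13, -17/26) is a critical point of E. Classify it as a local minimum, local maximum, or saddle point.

The Hessian of E is constant: H = [[8, 6], [6, -2]].
det(H) = 8·(-2) − 6² = -52.
Since det(H) < 0, H is indefinite and the critical point is a saddle point.

saddle point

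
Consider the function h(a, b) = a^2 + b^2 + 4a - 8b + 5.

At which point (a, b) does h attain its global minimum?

h(a,b) separates as P(a) + Q(b) + 5, so its minimum is min P + min Q + 5.
P'(a) = 2a + 4 vanishes at a ∈ {-2}; Q'(b) = 2b - 8 vanishes at b ∈ {4}.
Local minima of P (where P''>0): P(-2)=-4. Local minima of Q: Q(4)=-16.
So the global minimum of h is P(-2) + Q(4) + 5 = -4 − 16 + 5 = -15, attained at (-2, 4).

(-2, 4)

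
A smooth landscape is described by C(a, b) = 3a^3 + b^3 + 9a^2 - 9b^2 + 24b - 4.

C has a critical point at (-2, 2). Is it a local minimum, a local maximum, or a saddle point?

local maximum

The mixed partial ∂²C/∂a∂b is 0, so the Hessian at any point is diag(C_aa, C_bb) = diag(18(a + 1), 6(b - 3)).
At (-2, 2): H = diag(-18, -6).
Both eigenvalues are negative, so H is negative definite: a local maximum.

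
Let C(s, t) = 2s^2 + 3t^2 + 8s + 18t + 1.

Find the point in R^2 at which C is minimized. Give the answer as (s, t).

(-2, -3)

C(s,t) separates as P(s) + Q(t) + 1, so its minimum is min P + min Q + 1.
P'(s) = 4s + 8 vanishes at s ∈ {-2}; Q'(t) = 6(t + 3) vanishes at t ∈ {-3}.
Local minima of P (where P''>0): P(-2)=-8. Local minima of Q: Q(-3)=-27.
So the global minimum of C is P(-2) + Q(-3) + 1 = -8 − 27 + 1 = -34, attained at (-2, -3).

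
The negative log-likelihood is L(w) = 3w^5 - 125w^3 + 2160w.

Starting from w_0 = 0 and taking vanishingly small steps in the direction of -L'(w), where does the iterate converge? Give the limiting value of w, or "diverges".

L'(w) = 15(w - 4)(w - 3)(w + 3)(w + 4), so L'(0) = 2160.
Gradient descent moves in the -L' direction, i.e. w is decreasing.
The nearest critical point in that direction is w = -3, where L'' = 630 > 0 (a local minimum). The iterate converges there.

-3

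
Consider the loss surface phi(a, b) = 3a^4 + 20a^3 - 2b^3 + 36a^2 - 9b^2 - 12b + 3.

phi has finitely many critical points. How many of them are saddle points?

3

phi separates as a function of a plus a function of b, so ∇phi=0 decouples.
∂phi/∂a = 12a(a + 2)(a + 3) = 0 at a ∈ {-3, -2, 0}; ∂phi/∂b = -6(b + 1)(b + 2) = 0 at b ∈ {-2, -1}.
The Hessian is diagonal: diag(phi_aa, phi_bb). Second derivatives: phi_aa(-3)=36, phi_aa(-2)=-24, phi_aa(0)=72; phi_bb(-2)=6, phi_bb(-1)=-6.
Saddle points occur where the two diagonal entries have opposite signs: (-3, -1), (-2, -2), (0, -1). Count: 3.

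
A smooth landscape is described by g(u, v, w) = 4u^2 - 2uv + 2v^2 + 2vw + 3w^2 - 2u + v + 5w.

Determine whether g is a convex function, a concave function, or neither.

g is quadratic, so its Hessian is the constant matrix H = [[8, -2, 0], [-2, 4, 2], [0, 2, 6]].
Leading principal minors: 8, 28, 136.
All positive ⇒ H ≻ 0 ⇒ convex.

convex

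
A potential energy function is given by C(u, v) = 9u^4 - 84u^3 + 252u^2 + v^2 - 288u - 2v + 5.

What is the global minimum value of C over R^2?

-188

C(u,v) separates as P(u) + Q(v) + 5, so its minimum is min P + min Q + 5.
P'(u) = 36(u - 4)(u - 2)(u - 1) vanishes at u ∈ {1, 2, 4}; Q'(v) = 2v - 2 vanishes at v ∈ {1}.
Local minima of P (where P''>0): P(1)=-111, P(4)=-192. Local minima of Q: Q(1)=-1.
So the global minimum of C is P(4) + Q(1) + 5 = -192 − 1 + 5 = -188, attained at (4, 1).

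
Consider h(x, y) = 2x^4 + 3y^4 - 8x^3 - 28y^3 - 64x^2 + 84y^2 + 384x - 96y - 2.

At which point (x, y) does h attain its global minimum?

(-4, 4)

h(x,y) separates as P(x) + Q(y) − 2, so its minimum is min P + min Q − 2.
P'(x) = 8(x - 4)(x - 3)(x + 4) vanishes at x ∈ {-4, 3, 4}; Q'(y) = 12(y - 4)(y - 2)(y - 1) vanishes at y ∈ {1, 2, 4}.
Local minima of P (where P''>0): P(-4)=-1536, P(4)=512. Local minima of Q: Q(1)=-37, Q(4)=-64.
So the global minimum of h is P(-4) + Q(4) − 2 = -1536 − 64 − 2 = -1602, attained at (-4, 4).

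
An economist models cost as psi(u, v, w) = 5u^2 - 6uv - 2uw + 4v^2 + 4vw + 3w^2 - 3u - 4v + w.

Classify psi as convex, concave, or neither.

convex

psi is quadratic, so its Hessian is the constant matrix H = [[10, -6, -2], [-6, 8, 4], [-2, 4, 6]].
Leading principal minors: 10, 44, 168.
All positive ⇒ H ≻ 0 ⇒ convex.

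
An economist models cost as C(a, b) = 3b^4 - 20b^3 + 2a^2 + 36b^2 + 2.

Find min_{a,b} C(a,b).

2

C(a,b) separates as P(a) + Q(b) + 2, so its minimum is min P + min Q + 2.
P'(a) = 4a vanishes at a ∈ {0}; Q'(b) = 12b(b - 3)(b - 2) vanishes at b ∈ {0, 2, 3}.
Local minima of P (where P''>0): P(0)=0. Local minima of Q: Q(0)=0, Q(3)=27.
So the global minimum of C is P(0) + Q(0) + 2 = 0 + 0 + 2 = 2, attained at (0, 0).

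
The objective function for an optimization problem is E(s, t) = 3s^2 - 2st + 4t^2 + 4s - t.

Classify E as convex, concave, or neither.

convex

E is quadratic, so its Hessian is the constant matrix H = [[6, -2], [-2, 8]].
det(H) = 44, tr(H) = 14.
det(H) > 0 and tr(H) > 0, so H is positive definite everywhere: convex.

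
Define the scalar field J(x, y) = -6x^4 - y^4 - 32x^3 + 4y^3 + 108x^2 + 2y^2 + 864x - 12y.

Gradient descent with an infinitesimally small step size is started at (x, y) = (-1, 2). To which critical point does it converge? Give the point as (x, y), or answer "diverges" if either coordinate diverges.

(-3, 1)

J is separable, so gradient descent decouples: x follows -∂J/∂x, y follows -∂J/∂y.
∂J/∂x = -24(x - 3)(x + 3)(x + 4); at x=-1 this is 576, so x decreases.
∂J/∂y = -4(y - 3)(y - 1)(y + 1); at y=2 this is 12, so y decreases.
x converges to its nearest critical value -3 (a local min of the x-part); y converges to 1. The iterate converges to (-3, 1).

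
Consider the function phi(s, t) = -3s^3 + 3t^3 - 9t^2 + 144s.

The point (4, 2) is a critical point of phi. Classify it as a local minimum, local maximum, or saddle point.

The mixed partial ∂²phi/∂s∂t is 0, so the Hessian at any point is diag(phi_ss, phi_tt) = diag(-18s, 18(t - 1)).
At (4, 2): H = diag(-72, 18).
The eigenvalues have opposite signs, so H is indefinite: a saddle point.

saddle point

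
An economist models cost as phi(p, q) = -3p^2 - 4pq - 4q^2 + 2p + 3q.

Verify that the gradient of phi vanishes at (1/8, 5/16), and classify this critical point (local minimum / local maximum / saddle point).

local maximum

∇phi = (-6p - 4q + 2, -4p - 8q + 3); substituting (1/8, 5/16) gives ∇phi = (0, 0), so (1/8, 5/16) is indeed a critical point.
The Hessian of phi is constant: H = [[-6, -4], [-4, -8]].
det(H) = (-6)·(-8) − (-4)² = 32.
det(H) > 0 and tr(H) = -14 < 0, so H is negative definite and the point is a local maximum.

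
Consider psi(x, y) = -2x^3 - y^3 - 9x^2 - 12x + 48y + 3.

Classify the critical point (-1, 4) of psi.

local maximum

The mixed partial ∂²psi/∂x∂y is 0, so the Hessian at any point is diag(psi_xx, psi_yy) = diag(-6(2x + 3), -6y).
At (-1, 4): H = diag(-6, -24).
Both eigenvalues are negative, so H is negative definite: a local maximum.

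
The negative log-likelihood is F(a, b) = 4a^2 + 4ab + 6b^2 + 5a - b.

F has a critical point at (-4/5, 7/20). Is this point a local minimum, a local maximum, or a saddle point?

local minimum

The Hessian of F is constant: H = [[8, 4], [4, 12]].
det(H) = 8·12 − 4² = 80.
det(H) > 0 and tr(H) = 20 > 0, so H is positive definite and the point is a local minimum.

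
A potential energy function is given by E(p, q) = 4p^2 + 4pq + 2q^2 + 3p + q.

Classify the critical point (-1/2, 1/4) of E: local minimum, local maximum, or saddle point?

The Hessian of E is constant: H = [[8, 4], [4, 4]].
det(H) = 8·4 − 4² = 16.
det(H) > 0 and tr(H) = 12 > 0, so H is positive definite and the point is a local minimum.

local minimum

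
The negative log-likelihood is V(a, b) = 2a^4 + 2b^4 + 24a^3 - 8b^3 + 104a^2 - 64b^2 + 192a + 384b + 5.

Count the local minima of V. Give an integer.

V separates as a function of a plus a function of b, so ∇V=0 decouples.
∂V/∂a = 8(a + 2)(a + 3)(a + 4) = 0 at a ∈ {-4, -3, -2}; ∂V/∂b = 8(b - 4)(b - 3)(b + 4) = 0 at b ∈ {-4, 3, 4}.
The Hessian is diagonal: diag(V_aa, V_bb). Second derivatives: V_aa(-4)=16, V_aa(-3)=-8, V_aa(-2)=16; V_bb(-4)=448, V_bb(3)=-56, V_bb(4)=64.
Local minima occur where both diagonal entries positive: (-4, -4), (-4, 4), (-2, -4), (-2, 4). Count: 4.

4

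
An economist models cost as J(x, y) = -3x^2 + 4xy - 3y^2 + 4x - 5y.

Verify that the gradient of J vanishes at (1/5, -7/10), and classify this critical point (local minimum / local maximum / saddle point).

local maximum

∇J = (-6x + 4y + 4, 4x - 6y - 5); substituting (1/5, -7/10) gives ∇J = (0, 0), so (1/5, -7/10) is indeed a critical point.
The Hessian of J is constant: H = [[-6, 4], [4, -6]].
det(H) = (-6)·(-6) − 4² = 20.
det(H) > 0 and tr(H) = -12 < 0, so H is negative definite and the point is a local maximum.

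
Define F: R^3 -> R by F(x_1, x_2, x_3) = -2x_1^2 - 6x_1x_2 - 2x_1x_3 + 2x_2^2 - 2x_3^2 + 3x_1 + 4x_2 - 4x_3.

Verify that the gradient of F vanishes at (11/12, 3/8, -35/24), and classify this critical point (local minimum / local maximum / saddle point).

∇F = (-4x_1 - 6x_2 - 2x_3 + 3, -6x_1 + 4x_2 + 4, -2x_1 - 4x_3 - 4); substituting (11/12, 3/8, -35/24) gives ∇F = (0, 0, 0), so (11/12, 3/8, -35/24) is indeed a critical point.
The Hessian is constant: H = [[-4, -6, -2], [-6, 4, 0], [-2, 0, -4]].
Leading principal minors: Δ₁ = -4, Δ₂ = -52, Δ₃ = 192.
The minors fit neither the all-positive nor the alternating-sign pattern, so H is indefinite: a saddle point.

saddle point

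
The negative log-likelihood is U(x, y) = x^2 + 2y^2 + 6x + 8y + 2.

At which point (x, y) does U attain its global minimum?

U(x,y) separates as P(x) + Q(y) + 2, so its minimum is min P + min Q + 2.
P'(x) = 2x + 6 vanishes at x ∈ {-3}; Q'(y) = 4y + 8 vanishes at y ∈ {-2}.
Local minima of P (where P''>0): P(-3)=-9. Local minima of Q: Q(-2)=-8.
So the global minimum of U is P(-3) + Q(-2) + 2 = -9 − 8 + 2 = -15, attained at (-3, -2).

(-3, -2)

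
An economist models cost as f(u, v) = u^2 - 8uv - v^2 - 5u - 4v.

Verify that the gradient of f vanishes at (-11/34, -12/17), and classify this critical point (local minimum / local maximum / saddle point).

∇f = (2u - 8v - 5, -8u - 2v - 4); substituting (-11/34, -12/17) gives ∇f = (0, 0), so (-11/34, -12/17) is indeed a critical point.
The Hessian of f is constant: H = [[2, -8], [-8, -2]].
det(H) = 2·(-2) − (-8)² = -68.
Since det(H) < 0, H is indefinite and the critical point is a saddle point.

saddle point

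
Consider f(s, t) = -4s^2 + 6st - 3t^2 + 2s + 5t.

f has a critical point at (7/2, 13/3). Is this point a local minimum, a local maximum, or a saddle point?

local maximum

The Hessian of f is constant: H = [[-8, 6], [6, -6]].
det(H) = (-8)·(-6) − 6² = 12.
det(H) > 0 and tr(H) = -14 < 0, so H is negative definite and the point is a local maximum.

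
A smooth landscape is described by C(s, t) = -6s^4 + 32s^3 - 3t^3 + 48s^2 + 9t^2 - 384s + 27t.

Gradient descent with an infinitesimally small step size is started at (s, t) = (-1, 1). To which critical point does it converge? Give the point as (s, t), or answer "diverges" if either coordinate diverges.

(2, -1)

C is separable, so gradient descent decouples: s follows -∂C/∂s, t follows -∂C/∂t.
∂C/∂s = -24(s - 4)(s - 2)(s + 2); at s=-1 this is -360, so s increases.
∂C/∂t = -9(t - 3)(t + 1); at t=1 this is 36, so t decreases.
s converges to its nearest critical value 2 (a local min of the s-part); t converges to -1. The iterate converges to (2, -1).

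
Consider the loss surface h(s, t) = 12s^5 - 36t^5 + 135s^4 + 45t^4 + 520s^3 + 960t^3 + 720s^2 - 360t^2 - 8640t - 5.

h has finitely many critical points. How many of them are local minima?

h separates as a function of s plus a function of t, so ∇h=0 decouples.
∂h/∂s = 60s(s + 2)(s + 3)(s + 4) = 0 at s ∈ {-4, -3, -2, 0}; ∂h/∂t = -180(t - 4)(t - 2)(t + 2)(t + 3) = 0 at t ∈ {-3, -2, 2, 4}.
The Hessian is diagonal: diag(h_ss, h_tt). Second derivatives: h_ss(-4)=-480, h_ss(-3)=180, h_ss(-2)=-240, h_ss(0)=1440; h_tt(-3)=6300, h_tt(-2)=-4320, h_tt(2)=7200, h_tt(4)=-15120.
Local minima occur where both diagonal entries positive: (-3, -3), (-3, 2), (0, -3), (0, 2). Count: 4.

4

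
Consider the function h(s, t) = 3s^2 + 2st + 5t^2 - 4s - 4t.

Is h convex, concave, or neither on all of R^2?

h is quadratic, so its Hessian is the constant matrix H = [[6, 2], [2, 10]].
det(H) = 56, tr(H) = 16.
det(H) > 0 and tr(H) > 0, so H is positive definite everywhere: convex.

convex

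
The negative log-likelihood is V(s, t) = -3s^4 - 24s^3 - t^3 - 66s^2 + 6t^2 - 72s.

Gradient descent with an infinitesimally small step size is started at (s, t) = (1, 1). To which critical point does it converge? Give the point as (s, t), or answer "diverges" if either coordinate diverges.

diverges

V is separable, so gradient descent decouples: s follows -∂V/∂s, t follows -∂V/∂t.
∂V/∂s = -12(s + 1)(s + 2)(s + 3); at s=1 this is -288, so s increases.
∂V/∂t = -3t(t - 4); at t=1 this is 9, so t decreases.
The s-coordinate has no critical point in that direction and runs off to infinity.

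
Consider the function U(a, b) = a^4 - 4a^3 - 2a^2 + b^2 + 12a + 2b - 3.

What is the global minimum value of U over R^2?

U(a,b) separates as P(a) + Q(b) − 3, so its minimum is min P + min Q − 3.
P'(a) = 4(a - 3)(a - 1)(a + 1) vanishes at a ∈ {-1, 1, 3}; Q'(b) = 2b + 2 vanishes at b ∈ {-1}.
Local minima of P (where P''>0): P(-1)=-9, P(3)=-9. Local minima of Q: Q(-1)=-1.
So the global minimum of U is P(-1) + Q(-1) − 3 = -9 − 1 − 3 = -13, attained at (-1, -1).

-13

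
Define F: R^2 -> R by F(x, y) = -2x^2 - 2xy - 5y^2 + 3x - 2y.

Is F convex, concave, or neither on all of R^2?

concave

F is quadratic, so its Hessian is the constant matrix H = [[-4, -2], [-2, -10]].
det(H) = 36, tr(H) = -14.
det(H) > 0 and tr(H) < 0, so H is negative definite everywhere: concave.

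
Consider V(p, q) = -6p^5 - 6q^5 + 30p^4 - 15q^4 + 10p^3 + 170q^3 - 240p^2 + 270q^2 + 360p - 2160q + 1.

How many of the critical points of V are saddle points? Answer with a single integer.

8

V separates as a function of p plus a function of q, so ∇V=0 decouples.
∂V/∂p = -30(p - 3)(p - 2)(p - 1)(p + 2) = 0 at p ∈ {-2, 1, 2, 3}; ∂V/∂q = -30(q - 3)(q - 2)(q + 3)(q + 4) = 0 at q ∈ {-4, -3, 2, 3}.
The Hessian is diagonal: diag(V_pp, V_qq). Second derivatives: V_pp(-2)=1800, V_pp(1)=-180, V_pp(2)=120, V_pp(3)=-300; V_qq(-4)=1260, V_qq(-3)=-900, V_qq(2)=900, V_qq(3)=-1260.
Saddle points occur where the two diagonal entries have opposite signs: (-2, -3), (-2, 3), (1, -4), (1, 2), (2, -3), (2, 3), (3, -4), (3, 2). Count: 8.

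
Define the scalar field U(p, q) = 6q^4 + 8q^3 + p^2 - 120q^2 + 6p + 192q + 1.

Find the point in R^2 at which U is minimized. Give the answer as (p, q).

(-3, -4)

U(p,q) separates as A(p) + B(q) + 1, so its minimum is min A + min B + 1.
A'(p) = 2p + 6 vanishes at p ∈ {-3}; B'(q) = 24(q - 2)(q - 1)(q + 4) vanishes at q ∈ {-4, 1, 2}.
Local minima of A (where A''>0): A(-3)=-9. Local minima of B: B(-4)=-1664, B(2)=64.
So the global minimum of U is A(-3) + B(-4) + 1 = -9 − 1664 + 1 = -1672, attained at (-3, -4).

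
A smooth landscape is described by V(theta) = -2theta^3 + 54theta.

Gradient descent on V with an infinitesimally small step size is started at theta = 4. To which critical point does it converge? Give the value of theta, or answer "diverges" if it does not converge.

V'(theta) = -6(theta - 3)(theta + 3), so V'(4) = -42.
Gradient descent moves in the -V' direction, i.e. theta is increasing.
There is no critical point above theta=4, and V' keeps the same sign, so the iterate runs off to +∞.

diverges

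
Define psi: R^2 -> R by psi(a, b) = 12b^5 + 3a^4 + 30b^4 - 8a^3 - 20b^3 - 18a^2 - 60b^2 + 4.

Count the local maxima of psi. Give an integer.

2

psi separates as a function of a plus a function of b, so ∇psi=0 decouples.
∂psi/∂a = 12a(a - 3)(a + 1) = 0 at a ∈ {-1, 0, 3}; ∂psi/∂b = 60b(b - 1)(b + 1)(b + 2) = 0 at b ∈ {-2, -1, 0, 1}.
The Hessian is diagonal: diag(psi_aa, psi_bb). Second derivatives: psi_aa(-1)=48, psi_aa(0)=-36, psi_aa(3)=144; psi_bb(-2)=-360, psi_bb(-1)=120, psi_bb(0)=-120, psi_bb(1)=360.
Local maxima occur where both diagonal entries negative: (0, -2), (0, 0). Count: 2.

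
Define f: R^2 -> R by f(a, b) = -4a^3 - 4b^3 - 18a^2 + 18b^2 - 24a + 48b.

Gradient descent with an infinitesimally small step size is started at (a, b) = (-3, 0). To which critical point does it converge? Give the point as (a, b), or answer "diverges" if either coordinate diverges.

f is separable, so gradient descent decouples: a follows -∂f/∂a, b follows -∂f/∂b.
∂f/∂a = -12(a + 1)(a + 2); at a=-3 this is -24, so a increases.
∂f/∂b = -12(b - 4)(b + 1); at b=0 this is 48, so b decreases.
a converges to its nearest critical value -2 (a local min of the a-part); b converges to -1. The iterate converges to (-2, -1).

(-2, -1)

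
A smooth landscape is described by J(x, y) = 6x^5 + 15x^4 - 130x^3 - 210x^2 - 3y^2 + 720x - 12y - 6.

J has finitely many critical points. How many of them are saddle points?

2

J separates as a function of x plus a function of y, so ∇J=0 decouples.
∂J/∂x = 30(x - 3)(x - 1)(x + 2)(x + 4) = 0 at x ∈ {-4, -2, 1, 3}; ∂J/∂y = -6(y + 2) = 0 at y ∈ {-2}.
The Hessian is diagonal: diag(J_xx, J_yy). Second derivatives: J_xx(-4)=-2100, J_xx(-2)=900, J_xx(1)=-900, J_xx(3)=2100; J_yy(-2)=-6.
Saddle points occur where the two diagonal entries have opposite signs: (-2, -2), (3, -2). Count: 2.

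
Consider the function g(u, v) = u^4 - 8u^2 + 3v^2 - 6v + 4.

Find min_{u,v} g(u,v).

-15

g(u,v) separates as P(u) + Q(v) + 4, so its minimum is min P + min Q + 4.
P'(u) = 4u(u - 2)(u + 2) vanishes at u ∈ {-2, 0, 2}; Q'(v) = 6v - 6 vanishes at v ∈ {1}.
Local minima of P (where P''>0): P(-2)=-16, P(2)=-16. Local minima of Q: Q(1)=-3.
So the global minimum of g is P(-2) + Q(1) + 4 = -16 − 3 + 4 = -15, attained at (-2, 1).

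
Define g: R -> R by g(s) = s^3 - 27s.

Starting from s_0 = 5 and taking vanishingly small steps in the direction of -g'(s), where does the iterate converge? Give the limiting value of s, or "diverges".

g'(s) = 3(s - 3)(s + 3), so g'(5) = 48.
Gradient descent moves in the -g' direction, i.e. s is decreasing.
The nearest critical point in that direction is s = 3, where g'' = 18 > 0 (a local minimum). The iterate converges there.

3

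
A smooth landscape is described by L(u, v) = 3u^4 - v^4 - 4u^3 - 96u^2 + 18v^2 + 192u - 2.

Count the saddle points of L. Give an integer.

5

L separates as a function of u plus a function of v, so ∇L=0 decouples.
∂L/∂u = 12(u - 4)(u - 1)(u + 4) = 0 at u ∈ {-4, 1, 4}; ∂L/∂v = -4v(v - 3)(v + 3) = 0 at v ∈ {-3, 0, 3}.
The Hessian is diagonal: diag(L_uu, L_vv). Second derivatives: L_uu(-4)=480, L_uu(1)=-180, L_uu(4)=288; L_vv(-3)=-72, L_vv(0)=36, L_vv(3)=-72.
Saddle points occur where the two diagonal entries have opposite signs: (-4, -3), (-4, 3), (1, 0), (4, -3), (4, 3). Count: 5.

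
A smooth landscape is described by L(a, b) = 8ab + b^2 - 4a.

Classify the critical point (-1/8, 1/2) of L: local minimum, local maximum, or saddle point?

The Hessian of L is constant: H = [[0, 8], [8, 2]].
det(H) = 0·2 − 8² = -64.
Since det(H) < 0, H is indefinite and the critical point is a saddle point.

saddle point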